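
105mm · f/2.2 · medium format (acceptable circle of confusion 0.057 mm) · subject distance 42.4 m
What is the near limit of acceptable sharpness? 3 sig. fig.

28.6 m

Hyperfocal distance H = f²/(N·c) + f = 105²/(2.2 × 0.057) + 105 = 11025/0.1254 + 105 ≈ 88023.7 mm ≈ 88.02 m.
Near limit Dn = s·(H − f)/(H + s − 2f) = 42400 × (88023.7 − 105) / (88023.7 + 42400 − 2 × 105) = 42400 × 87918.7 / 130213.7 ≈ 28628 mm ≈ 28.6 m.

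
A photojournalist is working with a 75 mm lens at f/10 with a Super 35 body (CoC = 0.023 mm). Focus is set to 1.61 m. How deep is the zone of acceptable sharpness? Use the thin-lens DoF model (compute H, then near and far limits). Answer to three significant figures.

203 mm

Hyperfocal distance H = f²/(N·c) + f = 75²/(10 × 0.023) + 75 = 5625/0.23 + 75 ≈ 24531.5 mm ≈ 24.53 m.
Near limit Dn = s·(H − f)/(H + s − 2f) = 1610 × (24531.5 − 75) / (24531.5 + 1610 − 2 × 75) = 1610 × 24456.5 / 25991.5 ≈ 1514.92 mm.
Far limit Df = s·(H − f)/(H − s) = 1610 × (24531.5 − 75) / (24531.5 − 1610) = 1610 × 24456.5 / 22921.5 ≈ 1717.82 mm.
Depth of field = Df − Dn = 1717.82 − 1514.92 ≈ 202.90 mm.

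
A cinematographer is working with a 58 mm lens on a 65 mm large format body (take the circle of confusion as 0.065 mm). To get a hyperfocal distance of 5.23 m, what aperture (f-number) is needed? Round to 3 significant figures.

Rearrange H = f²/(N·c) + f for N: N = f² / ((H − f)·c).
N = 58² / ((5230 − 58) × 0.065) = 3364 / 336.2 ≈ 10.

f/10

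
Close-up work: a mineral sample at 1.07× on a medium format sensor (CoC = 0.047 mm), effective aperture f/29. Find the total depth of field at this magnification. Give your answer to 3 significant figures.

2.38 mm

At magnification m, DoF ≈ 2·N_eff·c/m² = 2 × 29 × 0.047 / 1.07² = 2.726 / 1.145 ≈ 2.38 mm.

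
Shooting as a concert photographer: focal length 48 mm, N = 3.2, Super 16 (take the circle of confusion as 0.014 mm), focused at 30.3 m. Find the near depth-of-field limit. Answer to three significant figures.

Hyperfocal distance H = f²/(N·c) + f = 48²/(3.2 × 0.014) + 48 = 2304/0.0448 + 48 ≈ 51476.6 mm ≈ 51.48 m.
Near limit Dn = s·(H − f)/(H + s − 2f) = 30300 × (51476.6 − 48) / (51476.6 + 30300 − 2 × 48) = 30300 × 51428.6 / 81680.6 ≈ 19078 mm ≈ 19.1 m.

19.1 m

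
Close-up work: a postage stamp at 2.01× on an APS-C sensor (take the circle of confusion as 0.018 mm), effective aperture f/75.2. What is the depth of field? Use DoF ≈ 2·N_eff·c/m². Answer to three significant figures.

0.670 mm

At magnification m, DoF ≈ 2·N_eff·c/m² = 2 × 75.2 × 0.018 / 2.01² = 2.707 / 4.04 ≈ 0.67 mm.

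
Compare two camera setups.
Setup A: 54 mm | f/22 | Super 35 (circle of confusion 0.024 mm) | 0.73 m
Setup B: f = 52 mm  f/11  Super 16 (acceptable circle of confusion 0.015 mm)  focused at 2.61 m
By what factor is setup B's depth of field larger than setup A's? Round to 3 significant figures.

Setup A: H = 54²/(22×0.024) + 54 ≈ 5576.7 mm; DoF = Df − Dn = 831.82 − 650.39 ≈ 181.43 mm.
Setup B: H = 52²/(11×0.015) + 52 ≈ 16439.9 mm; DoF = Df − Dn = 3092.75 − 2257.61 ≈ 835.14 mm.
Ratio = 835.14 / 181.43 ≈ 4.60.

4.60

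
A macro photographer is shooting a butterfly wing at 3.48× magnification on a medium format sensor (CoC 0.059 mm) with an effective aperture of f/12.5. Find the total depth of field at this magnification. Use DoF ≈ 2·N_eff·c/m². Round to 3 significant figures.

0.122 mm

At magnification m, DoF ≈ 2·N_eff·c/m² = 2 × 12.5 × 0.059 / 3.48² = 1.475 / 12.11 ≈ 0.122 mm.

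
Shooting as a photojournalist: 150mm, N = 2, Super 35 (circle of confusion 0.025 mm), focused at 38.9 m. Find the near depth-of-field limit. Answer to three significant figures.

Hyperfocal distance H = f²/(N·c) + f = 150²/(2 × 0.025) + 150 = 22500/0.05 + 150 ≈ 450150.0 mm ≈ 450.1 m.
Near limit Dn = s·(H − f)/(H + s − 2f) = 38900 × (450150.0 − 150) / (450150.0 + 38900 − 2 × 150) = 38900 × 450000.0 / 488750.0 ≈ 35816 mm ≈ 35.8 m.

35.8 m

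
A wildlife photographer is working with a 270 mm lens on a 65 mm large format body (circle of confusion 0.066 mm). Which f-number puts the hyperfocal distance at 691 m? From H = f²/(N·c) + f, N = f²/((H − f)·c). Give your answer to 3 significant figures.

f/1.60

Rearrange H = f²/(N·c) + f for N: N = f² / ((H − f)·c).
N = 270² / ((691000 − 270) × 0.066) = 72900 / 45588 ≈ 1.60.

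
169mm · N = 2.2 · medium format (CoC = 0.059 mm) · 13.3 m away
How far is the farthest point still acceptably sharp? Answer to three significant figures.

14.1 m

Hyperfocal distance H = f²/(N·c) + f = 169²/(2.2 × 0.059) + 169 = 28561/0.1298 + 169 ≈ 220207.5 mm ≈ 220.2 m.
Far limit Df = s·(H − f)/(H − s) = 13300 × (220207.5 − 169) / (220207.5 − 13300) = 13300 × 220038.5 / 206907.5 ≈ 14144 mm ≈ 14.1 m.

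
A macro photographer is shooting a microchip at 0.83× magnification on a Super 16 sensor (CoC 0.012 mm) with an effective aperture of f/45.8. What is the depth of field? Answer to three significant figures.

1.60 mm

At magnification m, DoF ≈ 2·N_eff·c/m² = 2 × 45.8 × 0.012 / 0.83² = 1.099 / 0.6889 ≈ 1.6 mm.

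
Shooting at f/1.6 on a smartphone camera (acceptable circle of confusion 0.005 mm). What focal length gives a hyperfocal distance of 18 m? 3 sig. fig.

12.0 mm

From H = f²/(N·c) + f, with f ≪ H: f ≈ √(H·N·c) = √(18000 × 1.6 × 0.005) = √144.00 ≈ 12.00 mm.
The +f correction barely moves this — solving exactly, f² + N·c·f − N·c·H = 0 ⇒ f = (−N·c + √((N·c)² + 4·N·c·H))/2 = (−0.008 + √576.00)/2 ≈ 11.996 mm, so f ≈ 12.0 mm.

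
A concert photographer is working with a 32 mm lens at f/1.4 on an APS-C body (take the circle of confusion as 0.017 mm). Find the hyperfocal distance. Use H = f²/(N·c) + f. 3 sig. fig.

43.1 m

Hyperfocal distance H = f²/(N·c) + f = 32²/(1.4 × 0.017) + 32 = 1024/0.0238 + 32 ≈ 43057.2 mm ≈ 43.1 m.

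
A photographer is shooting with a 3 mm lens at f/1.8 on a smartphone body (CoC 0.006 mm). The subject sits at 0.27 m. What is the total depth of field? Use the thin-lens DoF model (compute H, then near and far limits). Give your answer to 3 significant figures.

Hyperfocal distance H = f²/(N·c) + f = 3²/(1.8 × 0.006) + 3 = 9/0.0108 + 3 ≈ 836.3 mm ≈ 0.836 m.
Near limit Dn = s·(H − f)/(H + s − 2f) = 270 × (836.3 − 3) / (836.3 + 270 − 2 × 3) = 270 × 833.3 / 1100.3 ≈ 204.48 mm.
Far limit Df = s·(H − f)/(H − s) = 270 × (836.3 − 3) / (836.3 − 270) = 270 × 833.3 / 566.3 ≈ 397.29 mm.
Depth of field = Df − Dn = 397.29 − 204.48 ≈ 192.81 mm.

193 mm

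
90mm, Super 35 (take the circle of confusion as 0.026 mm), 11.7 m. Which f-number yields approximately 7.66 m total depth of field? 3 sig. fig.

Write h = H − f = f²/(N·c). The thin-lens limits are Dn = s·h/(h + (s−f)) and Df = s·h/(h − (s−f)), so DoF = Df − Dn = 2·s·(s−f)·h / (h² − (s−f)²).
That is a quadratic in h: DoF·h² − 2·s·(s−f)·h − DoF·(s−f)² = 0 ⇒ h = (s−f)·(s + √(s² + DoF²)) / DoF = 11610 × (11700 + √(11700² + 7660²)) / 7660 = 11610 × (11700 + 13984.5) / 7660 ≈ 38929 mm.
Then N = f²/(c·h) = 90² / (0.026 × 38929) = 8100 / 1012.2 ≈ 8.

f/8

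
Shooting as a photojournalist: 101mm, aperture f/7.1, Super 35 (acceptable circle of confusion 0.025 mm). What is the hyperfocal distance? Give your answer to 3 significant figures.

57.6 m

Hyperfocal distance H = f²/(N·c) + f = 101²/(7.1 × 0.025) + 101 = 10201/0.1775 + 101 ≈ 57571.4 mm ≈ 57.6 m.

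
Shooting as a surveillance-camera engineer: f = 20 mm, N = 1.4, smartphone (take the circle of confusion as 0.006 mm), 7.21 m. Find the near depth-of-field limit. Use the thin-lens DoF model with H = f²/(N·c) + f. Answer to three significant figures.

6.26 m

Hyperfocal distance H = f²/(N·c) + f = 20²/(1.4 × 0.006) + 20 = 400/0.0084 + 20 ≈ 47639.0 mm ≈ 47.64 m.
Near limit Dn = s·(H − f)/(H + s − 2f) = 7210 × (47639.0 − 20) / (47639.0 + 7210 − 2 × 20) = 7210 × 47619.0 / 54809.0 ≈ 6264.2 mm ≈ 6.26 m.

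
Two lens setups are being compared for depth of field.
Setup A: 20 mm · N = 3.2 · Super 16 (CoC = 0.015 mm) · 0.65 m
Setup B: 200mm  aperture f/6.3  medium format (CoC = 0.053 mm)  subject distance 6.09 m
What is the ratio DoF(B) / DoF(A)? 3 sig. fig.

6.07

Setup A: H = 20²/(3.2×0.015) + 20 ≈ 8353.3 mm; DoF = Df − Dn = 703.159 − 604.314 ≈ 98.845 mm.
Setup B: H = 200²/(6.3×0.053) + 200 ≈ 119996.3 mm; DoF = Df − Dn = 6404.91 − 5804.61 ≈ 600.30 mm.
Ratio = 600.30 / 98.845 ≈ 6.07.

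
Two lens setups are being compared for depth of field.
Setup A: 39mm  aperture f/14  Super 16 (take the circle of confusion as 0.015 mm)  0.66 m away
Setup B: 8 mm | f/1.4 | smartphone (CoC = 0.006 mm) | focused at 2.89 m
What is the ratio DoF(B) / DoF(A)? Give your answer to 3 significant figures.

Setup A: H = 39²/(14×0.015) + 39 ≈ 7281.9 mm; DoF = Df − Dn = 721.90 − 607.88 ≈ 114.02 mm.
Setup B: H = 8²/(1.4×0.006) + 8 ≈ 7627.0 mm; DoF = Df − Dn = 4648.3 − 2096.8 ≈ 2551.5 mm.
Ratio = 2551.5 / 114.02 ≈ 22.4.

22.4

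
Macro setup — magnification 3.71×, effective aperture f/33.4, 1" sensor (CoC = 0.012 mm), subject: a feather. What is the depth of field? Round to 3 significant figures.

0.0582 mm

At magnification m, DoF ≈ 2·N_eff·c/m² = 2 × 33.4 × 0.012 / 3.71² = 0.8016 / 13.76 ≈ 0.0582 mm.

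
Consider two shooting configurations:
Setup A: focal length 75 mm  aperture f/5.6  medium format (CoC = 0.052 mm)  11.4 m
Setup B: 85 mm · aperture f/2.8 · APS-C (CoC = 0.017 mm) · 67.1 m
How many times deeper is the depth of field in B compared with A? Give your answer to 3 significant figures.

Setup A: H = 75²/(5.6×0.052) + 75 ≈ 19391.6 mm; DoF = Df − Dn = 27555 − 7187 ≈ 20368 mm.
Setup B: H = 85²/(2.8×0.017) + 85 ≈ 151870.7 mm; DoF = Df − Dn = 120146 − 46548 ≈ 73598 mm.
Ratio = 73598 / 20368 ≈ 3.61.

3.61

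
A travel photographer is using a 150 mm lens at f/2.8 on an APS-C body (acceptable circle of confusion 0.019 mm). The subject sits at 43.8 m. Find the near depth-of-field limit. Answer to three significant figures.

Hyperfocal distance H = f²/(N·c) + f = 150²/(2.8 × 0.019) + 150 = 22500/0.0532 + 150 ≈ 423082.3 mm ≈ 423.1 m.
Near limit Dn = s·(H − f)/(H + s − 2f) = 43800 × (423082.3 − 150) / (423082.3 + 43800 − 2 × 150) = 43800 × 422932.3 / 466582.3 ≈ 39702 mm ≈ 39.7 m.

39.7 m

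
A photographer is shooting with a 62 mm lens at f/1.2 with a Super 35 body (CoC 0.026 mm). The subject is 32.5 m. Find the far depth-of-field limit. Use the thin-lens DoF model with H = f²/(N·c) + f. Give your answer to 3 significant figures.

Hyperfocal distance H = f²/(N·c) + f = 62²/(1.2 × 0.026) + 62 = 3844/0.0312 + 62 ≈ 123267.1 mm ≈ 123.3 m.
Far limit Df = s·(H − f)/(H − s) = 32500 × (123267.1 − 62) / (123267.1 − 32500) = 32500 × 123205.1 / 90767.1 ≈ 44115 mm ≈ 44.1 m.

44.1 m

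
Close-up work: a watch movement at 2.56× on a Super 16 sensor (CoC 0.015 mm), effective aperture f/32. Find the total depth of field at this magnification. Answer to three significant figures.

0.146 mm

At magnification m, DoF ≈ 2·N_eff·c/m² = 2 × 32 × 0.015 / 2.56² = 0.96 / 6.554 ≈ 0.146 mm.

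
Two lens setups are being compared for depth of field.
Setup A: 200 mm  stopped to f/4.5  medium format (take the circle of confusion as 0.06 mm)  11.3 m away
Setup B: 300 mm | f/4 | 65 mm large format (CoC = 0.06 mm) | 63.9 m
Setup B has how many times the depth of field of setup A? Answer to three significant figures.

13.1

Setup A: H = 200²/(4.5×0.06) + 200 ≈ 148348.1 mm; DoF = Df − Dn = 12215.2 − 10512.4 ≈ 1702.8 mm.
Setup B: H = 300²/(4×0.06) + 300 ≈ 375300.0 mm; DoF = Df − Dn = 76951 − 54634 ≈ 22317 mm.
Ratio = 22317 / 1702.8 ≈ 13.1.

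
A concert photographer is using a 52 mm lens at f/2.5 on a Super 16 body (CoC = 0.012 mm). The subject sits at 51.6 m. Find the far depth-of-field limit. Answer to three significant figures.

Hyperfocal distance H = f²/(N·c) + f = 52²/(2.5 × 0.012) + 52 = 2704/0.03 + 52 ≈ 90185.3 mm ≈ 90.19 m.
Far limit Df = s·(H − f)/(H − s) = 51600 × (90185.3 − 52) / (90185.3 − 51600) = 51600 × 90133.3 / 38585.3 ≈ 120535 mm ≈ 121 m.

121 m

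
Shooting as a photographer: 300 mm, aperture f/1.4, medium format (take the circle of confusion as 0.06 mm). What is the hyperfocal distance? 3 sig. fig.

Hyperfocal distance H = f²/(N·c) + f = 300²/(1.4 × 0.06) + 300 = 90000/0.084 + 300 ≈ 1071728.6 mm ≈ 1070 m.

1070 m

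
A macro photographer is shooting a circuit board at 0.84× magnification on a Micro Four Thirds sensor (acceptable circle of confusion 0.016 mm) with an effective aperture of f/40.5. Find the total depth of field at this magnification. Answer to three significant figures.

1.84 mm

At magnification m, DoF ≈ 2·N_eff·c/m² = 2 × 40.5 × 0.016 / 0.84² = 1.296 / 0.7056 ≈ 1.84 mm.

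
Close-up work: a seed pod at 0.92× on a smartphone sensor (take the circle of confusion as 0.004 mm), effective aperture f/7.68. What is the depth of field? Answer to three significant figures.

0.0726 mm

At magnification m, DoF ≈ 2·N_eff·c/m² = 2 × 7.68 × 0.004 / 0.92² = 0.06144 / 0.8464 ≈ 0.0726 mm.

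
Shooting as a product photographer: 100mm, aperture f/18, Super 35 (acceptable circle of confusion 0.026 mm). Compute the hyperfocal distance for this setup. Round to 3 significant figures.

21.5 m

Hyperfocal distance H = f²/(N·c) + f = 100²/(18 × 0.026) + 100 = 10000/0.468 + 100 ≈ 21467.5 mm ≈ 21.5 m.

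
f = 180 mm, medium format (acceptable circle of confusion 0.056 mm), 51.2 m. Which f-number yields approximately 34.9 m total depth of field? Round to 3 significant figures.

Write h = H − f = f²/(N·c). The thin-lens limits are Dn = s·h/(h + (s−f)) and Df = s·h/(h − (s−f)), so DoF = Df − Dn = 2·s·(s−f)·h / (h² − (s−f)²).
That is a quadratic in h: DoF·h² − 2·s·(s−f)·h − DoF·(s−f)² = 0 ⇒ h = (s−f)·(s + √(s² + DoF²)) / DoF = 51020 × (51200 + √(51200² + 34900²)) / 34900 = 51020 × (51200 + 61963.3) / 34900 ≈ 165432 mm.
Then N = f²/(c·h) = 180² / (0.056 × 165432) = 32400 / 9264.2 ≈ 3.50.

f/3.50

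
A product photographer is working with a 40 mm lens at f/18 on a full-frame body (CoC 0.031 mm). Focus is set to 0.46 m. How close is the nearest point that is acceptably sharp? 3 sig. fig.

Hyperfocal distance H = f²/(N·c) + f = 40²/(18 × 0.031) + 40 = 1600/0.558 + 40 ≈ 2907.4 mm ≈ 2.907 m.
Near limit Dn = s·(H − f)/(H + s − 2f) = 460 × (2907.4 − 40) / (2907.4 + 460 − 2 × 40) = 460 × 2867.4 / 3287.4 ≈ 401.23 mm.

401 mm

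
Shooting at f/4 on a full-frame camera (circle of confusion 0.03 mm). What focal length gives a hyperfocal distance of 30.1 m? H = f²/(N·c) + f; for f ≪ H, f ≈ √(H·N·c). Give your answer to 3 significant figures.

60.0 mm

From H = f²/(N·c) + f, with f ≪ H: f ≈ √(H·N·c) = √(30100 × 4 × 0.03) = √3612.0 ≈ 60.10 mm.
Exact: f² + N·c·f − N·c·H = 0 ⇒ f = (−N·c + √((N·c)² + 4·N·c·H))/2 = (−0.12 + √14448)/2 ≈ 60.040 mm ≈ 60.0 mm.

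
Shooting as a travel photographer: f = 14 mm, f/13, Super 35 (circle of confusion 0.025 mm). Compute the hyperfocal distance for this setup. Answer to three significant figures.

Hyperfocal distance H = f²/(N·c) + f = 14²/(13 × 0.025) + 14 = 196/0.325 + 14 ≈ 617.1 mm ≈ 0.617 m.

0.617 m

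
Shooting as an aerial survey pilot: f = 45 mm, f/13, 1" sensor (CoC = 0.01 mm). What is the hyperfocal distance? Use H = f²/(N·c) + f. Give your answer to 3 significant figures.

15.6 m

Hyperfocal distance H = f²/(N·c) + f = 45²/(13 × 0.01) + 45 = 2025/0.13 + 45 ≈ 15621.9 mm ≈ 15.6 m.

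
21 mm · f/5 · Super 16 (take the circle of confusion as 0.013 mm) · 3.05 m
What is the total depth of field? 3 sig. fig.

3.40 m

Hyperfocal distance H = f²/(N·c) + f = 21²/(5 × 0.013) + 21 = 441/0.065 + 21 ≈ 6805.6 mm ≈ 6.806 m.
Near limit Dn = s·(H − f)/(H + s − 2f) = 3050 × (6805.6 − 21) / (6805.6 + 3050 − 2 × 21) = 3050 × 6784.6 / 9813.6 ≈ 2108.6 mm.
Far limit Df = s·(H − f)/(H − s) = 3050 × (6805.6 − 21) / (6805.6 − 3050) = 3050 × 6784.6 / 3755.6 ≈ 5509.9 mm.
Depth of field = Df − Dn = 5509.9 − 2108.6 ≈ 3401.3 mm ≈ 3.40 m.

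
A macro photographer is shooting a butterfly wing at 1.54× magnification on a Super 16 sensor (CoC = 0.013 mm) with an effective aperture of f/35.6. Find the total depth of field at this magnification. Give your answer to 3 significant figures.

At magnification m, DoF ≈ 2·N_eff·c/m² = 2 × 35.6 × 0.013 / 1.54² = 0.9256 / 2.372 ≈ 0.39 mm.

0.390 mm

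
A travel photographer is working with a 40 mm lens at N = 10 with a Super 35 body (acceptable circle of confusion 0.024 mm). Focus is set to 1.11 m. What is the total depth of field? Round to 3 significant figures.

366 mm

Hyperfocal distance H = f²/(N·c) + f = 40²/(10 × 0.024) + 40 = 1600/0.24 + 40 ≈ 6706.7 mm ≈ 6.707 m.
Near limit Dn = s·(H − f)/(H + s − 2f) = 1110 × (6706.7 − 40) / (6706.7 + 1110 − 2 × 40) = 1110 × 6666.7 / 7736.7 ≈ 956.48 mm.
Far limit Df = s·(H − f)/(H − s) = 1110 × (6706.7 − 40) / (6706.7 − 1110) = 1110 × 6666.7 / 5596.7 ≈ 1322.22 mm.
Depth of field = Df − Dn = 1322.22 − 956.48 ≈ 365.74 mm.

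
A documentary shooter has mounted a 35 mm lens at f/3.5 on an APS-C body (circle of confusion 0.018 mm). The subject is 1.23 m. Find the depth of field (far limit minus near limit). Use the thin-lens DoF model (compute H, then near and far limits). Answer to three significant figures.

152 mm

Hyperfocal distance H = f²/(N·c) + f = 35²/(3.5 × 0.018) + 35 = 1225/0.063 + 35 ≈ 19479.4 mm ≈ 19.48 m.
Near limit Dn = s·(H − f)/(H + s − 2f) = 1230 × (19479.4 − 35) / (19479.4 + 1230 − 2 × 35) = 1230 × 19444.4 / 20639.4 ≈ 1158.78 mm.
Far limit Df = s·(H − f)/(H − s) = 1230 × (19479.4 − 35) / (19479.4 − 1230) = 1230 × 19444.4 / 18249.4 ≈ 1310.54 mm.
Depth of field = Df − Dn = 1310.54 − 1158.78 ≈ 151.76 mm.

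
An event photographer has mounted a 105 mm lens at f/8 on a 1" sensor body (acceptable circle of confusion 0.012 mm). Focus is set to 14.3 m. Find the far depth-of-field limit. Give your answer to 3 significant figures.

16.3 m

Hyperfocal distance H = f²/(N·c) + f = 105²/(8 × 0.012) + 105 = 11025/0.096 + 105 ≈ 114948.8 mm ≈ 114.9 m.
Far limit Df = s·(H − f)/(H − s) = 14300 × (114948.8 − 105) / (114948.8 − 14300) = 14300 × 114843.8 / 100648.8 ≈ 16317 mm ≈ 16.3 m.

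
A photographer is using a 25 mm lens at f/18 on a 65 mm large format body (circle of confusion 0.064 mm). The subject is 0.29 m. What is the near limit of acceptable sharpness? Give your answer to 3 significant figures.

Hyperfocal distance H = f²/(N·c) + f = 25²/(18 × 0.064) + 25 = 625/1.152 + 25 ≈ 567.5 mm ≈ 0.568 m.
Near limit Dn = s·(H − f)/(H + s − 2f) = 290 × (567.5 − 25) / (567.5 + 290 − 2 × 25) = 290 × 542.5 / 807.5 ≈ 194.83 mm.

195 mm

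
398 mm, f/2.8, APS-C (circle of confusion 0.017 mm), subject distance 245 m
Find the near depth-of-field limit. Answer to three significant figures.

Hyperfocal distance H = f²/(N·c) + f = 398²/(2.8 × 0.017) + 398 = 158404/0.0476 + 398 ≈ 3328213.1 mm ≈ 3328 m.
Near limit Dn = s·(H − f)/(H + s − 2f) = 245000 × (3328213.1 − 398) / (3328213.1 + 245000 − 2 × 398) = 245000 × 3327815.1 / 3572417.1 ≈ 228225 mm ≈ 228 m.

228 m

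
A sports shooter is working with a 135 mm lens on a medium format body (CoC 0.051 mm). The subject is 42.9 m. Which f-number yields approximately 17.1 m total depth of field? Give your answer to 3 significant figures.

f/1.60

Write h = H − f = f²/(N·c). The thin-lens limits are Dn = s·h/(h + (s−f)) and Df = s·h/(h − (s−f)), so DoF = Df − Dn = 2·s·(s−f)·h / (h² − (s−f)²).
That is a quadratic in h: DoF·h² − 2·s·(s−f)·h − DoF·(s−f)² = 0 ⇒ h = (s−f)·(s + √(s² + DoF²)) / DoF = 42765 × (42900 + √(42900² + 17100²)) / 17100 = 42765 × (42900 + 46182.5) / 17100 ≈ 222784 mm.
Then N = f²/(c·h) = 135² / (0.051 × 222784) = 18225 / 11362 ≈ 1.60.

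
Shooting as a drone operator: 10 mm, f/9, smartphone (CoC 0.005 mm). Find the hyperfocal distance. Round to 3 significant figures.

Hyperfocal distance H = f²/(N·c) + f = 10²/(9 × 0.005) + 10 = 100/0.045 + 10 ≈ 2232.2 mm ≈ 2.23 m.

2.23 m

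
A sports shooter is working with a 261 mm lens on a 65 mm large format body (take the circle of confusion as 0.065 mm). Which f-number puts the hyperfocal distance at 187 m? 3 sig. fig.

Rearrange H = f²/(N·c) + f for N: N = f² / ((H − f)·c).
N = 261² / ((187000 − 261) × 0.065) = 68121 / 12138 ≈ 5.61.

f/5.61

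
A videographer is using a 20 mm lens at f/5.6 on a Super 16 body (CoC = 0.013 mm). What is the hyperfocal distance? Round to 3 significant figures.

Hyperfocal distance H = f²/(N·c) + f = 20²/(5.6 × 0.013) + 20 = 400/0.0728 + 20 ≈ 5514.5 mm ≈ 5.51 m.

5.51 m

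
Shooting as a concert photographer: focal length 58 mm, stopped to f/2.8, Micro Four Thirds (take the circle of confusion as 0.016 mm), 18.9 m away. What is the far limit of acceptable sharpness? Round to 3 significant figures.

Hyperfocal distance H = f²/(N·c) + f = 58²/(2.8 × 0.016) + 58 = 3364/0.0448 + 58 ≈ 75147.3 mm ≈ 75.15 m.
Far limit Df = s·(H − f)/(H − s) = 18900 × (75147.3 − 58) / (75147.3 − 18900) = 18900 × 75089.3 / 56247.3 ≈ 25231 mm ≈ 25.2 m.

25.2 m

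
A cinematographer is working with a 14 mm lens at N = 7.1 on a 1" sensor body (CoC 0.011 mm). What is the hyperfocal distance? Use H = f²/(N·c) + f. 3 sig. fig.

2.52 m

Hyperfocal distance H = f²/(N·c) + f = 14²/(7.1 × 0.011) + 14 = 196/0.0781 + 14 ≈ 2523.6 mm ≈ 2.52 m.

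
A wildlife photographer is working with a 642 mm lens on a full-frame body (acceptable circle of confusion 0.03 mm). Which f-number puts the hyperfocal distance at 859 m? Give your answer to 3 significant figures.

Rearrange H = f²/(N·c) + f for N: N = f² / ((H − f)·c).
N = 642² / ((859000 − 642) × 0.03) = 412164 / 25751 ≈ 16.

f/16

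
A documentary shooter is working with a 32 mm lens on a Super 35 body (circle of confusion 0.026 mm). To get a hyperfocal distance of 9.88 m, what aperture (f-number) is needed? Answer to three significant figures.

Rearrange H = f²/(N·c) + f for N: N = f² / ((H − f)·c).
N = 32² / ((9880 − 32) × 0.026) = 1024 / 256.0 ≈ 4.

f/4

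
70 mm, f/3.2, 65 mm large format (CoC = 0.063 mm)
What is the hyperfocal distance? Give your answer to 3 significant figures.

Hyperfocal distance H = f²/(N·c) + f = 70²/(3.2 × 0.063) + 70 = 4900/0.2016 + 70 ≈ 24375.6 mm ≈ 24.4 m.

24.4 m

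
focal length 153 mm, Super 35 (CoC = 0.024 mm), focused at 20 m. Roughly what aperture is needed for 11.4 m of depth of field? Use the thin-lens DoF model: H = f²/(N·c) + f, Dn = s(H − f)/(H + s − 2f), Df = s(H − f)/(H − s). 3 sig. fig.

Write h = H − f = f²/(N·c). The thin-lens limits are Dn = s·h/(h + (s−f)) and Df = s·h/(h − (s−f)), so DoF = Df − Dn = 2·s·(s−f)·h / (h² − (s−f)²).
That is a quadratic in h: DoF·h² − 2·s·(s−f)·h − DoF·(s−f)² = 0 ⇒ h = (s−f)·(s + √(s² + DoF²)) / DoF = 19847 × (20000 + √(20000² + 11400²)) / 11400 = 19847 × (20000 + 23020.9) / 11400 ≈ 74898 mm.
Then N = f²/(c·h) = 153² / (0.024 × 74898) = 23409 / 1797.5 ≈ 13.

f/13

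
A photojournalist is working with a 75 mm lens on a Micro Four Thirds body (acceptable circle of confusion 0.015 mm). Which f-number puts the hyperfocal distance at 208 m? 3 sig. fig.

Rearrange H = f²/(N·c) + f for N: N = f² / ((H − f)·c).
N = 75² / ((208000 − 75) × 0.015) = 5625 / 3119 ≈ 1.80.

f/1.80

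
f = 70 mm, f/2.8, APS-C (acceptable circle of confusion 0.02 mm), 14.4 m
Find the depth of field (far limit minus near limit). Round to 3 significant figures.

4.85 m

Hyperfocal distance H = f²/(N·c) + f = 70²/(2.8 × 0.02) + 70 = 4900/0.056 + 70 ≈ 87570.0 mm ≈ 87.57 m.
Near limit Dn = s·(H − f)/(H + s − 2f) = 14400 × (87570.0 − 70) / (87570.0 + 14400 − 2 × 70) = 14400 × 87500.0 / 101830.0 ≈ 12373.6 mm.
Far limit Df = s·(H − f)/(H − s) = 14400 × (87570.0 − 70) / (87570.0 − 14400) = 14400 × 87500.0 / 73170.0 ≈ 17220.2 mm.
Depth of field = Df − Dn = 17220.2 − 12373.6 ≈ 4846.6 mm ≈ 4.85 m.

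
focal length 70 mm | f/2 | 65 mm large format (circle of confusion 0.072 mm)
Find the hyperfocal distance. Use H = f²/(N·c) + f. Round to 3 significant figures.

Hyperfocal distance H = f²/(N·c) + f = 70²/(2 × 0.072) + 70 = 4900/0.144 + 70 ≈ 34097.8 mm ≈ 34.1 m.

34.1 m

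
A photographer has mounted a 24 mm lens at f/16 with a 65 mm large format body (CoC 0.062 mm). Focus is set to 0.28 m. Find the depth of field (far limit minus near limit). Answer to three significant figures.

Hyperfocal distance H = f²/(N·c) + f = 24²/(16 × 0.062) + 24 = 576/0.992 + 24 ≈ 604.6 mm ≈ 0.605 m.
Near limit Dn = s·(H − f)/(H + s − 2f) = 280 × (604.6 − 24) / (604.6 + 280 − 2 × 24) = 280 × 580.6 / 836.6 ≈ 194.32 mm.
Far limit Df = s·(H − f)/(H − s) = 280 × (604.6 − 24) / (604.6 − 280) = 280 × 580.6 / 324.6 ≈ 500.79 mm.
Depth of field = Df − Dn = 500.79 − 194.32 ≈ 306.47 mm.

306 mm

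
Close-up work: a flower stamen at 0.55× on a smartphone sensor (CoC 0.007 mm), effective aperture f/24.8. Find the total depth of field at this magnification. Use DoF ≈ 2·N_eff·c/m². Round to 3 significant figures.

At magnification m, DoF ≈ 2·N_eff·c/m² = 2 × 24.8 × 0.007 / 0.55² = 0.3472 / 0.3025 ≈ 1.15 mm.

1.15 mm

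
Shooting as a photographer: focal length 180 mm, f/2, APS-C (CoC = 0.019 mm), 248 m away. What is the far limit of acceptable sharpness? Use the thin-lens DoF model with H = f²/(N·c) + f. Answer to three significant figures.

Hyperfocal distance H = f²/(N·c) + f = 180²/(2 × 0.019) + 180 = 32400/0.038 + 180 ≈ 852811.6 mm ≈ 852.8 m.
Far limit Df = s·(H − f)/(H − s) = 248000 × (852811.6 − 180) / (852811.6 − 248000) = 248000 × 852631.6 / 604811.6 ≈ 349617 mm ≈ 350 m.

350 m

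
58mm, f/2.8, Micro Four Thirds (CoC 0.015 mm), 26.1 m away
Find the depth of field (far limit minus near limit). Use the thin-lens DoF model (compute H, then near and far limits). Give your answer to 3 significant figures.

19.0 m

Hyperfocal distance H = f²/(N·c) + f = 58²/(2.8 × 0.015) + 58 = 3364/0.042 + 58 ≈ 80153.2 mm ≈ 80.15 m.
Near limit Dn = s·(H − f)/(H + s − 2f) = 26100 × (80153.2 − 58) / (80153.2 + 26100 − 2 × 58) = 26100 × 80095.2 / 106137.2 ≈ 19696 mm.
Far limit Df = s·(H − f)/(H − s) = 26100 × (80153.2 − 58) / (80153.2 − 26100) = 26100 × 80095.2 / 54053.2 ≈ 38675 mm.
Depth of field = Df − Dn = 38675 − 19696 ≈ 18979 mm ≈ 19.0 m.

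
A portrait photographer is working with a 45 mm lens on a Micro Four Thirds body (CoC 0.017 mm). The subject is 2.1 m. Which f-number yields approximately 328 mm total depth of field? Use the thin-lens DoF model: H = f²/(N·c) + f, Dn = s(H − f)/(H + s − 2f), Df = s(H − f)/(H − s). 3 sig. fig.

f/4.50

Write h = H − f = f²/(N·c). The thin-lens limits are Dn = s·h/(h + (s−f)) and Df = s·h/(h − (s−f)), so DoF = Df − Dn = 2·s·(s−f)·h / (h² − (s−f)²).
That is a quadratic in h: DoF·h² − 2·s·(s−f)·h − DoF·(s−f)² = 0 ⇒ h = (s−f)·(s + √(s² + DoF²)) / DoF = 2055 × (2100 + √(2100² + 328²)) / 328 = 2055 × (2100 + 2125.46) / 328 ≈ 26474 mm.
Then N = f²/(c·h) = 45² / (0.017 × 26474) = 2025 / 450.05 ≈ 4.50.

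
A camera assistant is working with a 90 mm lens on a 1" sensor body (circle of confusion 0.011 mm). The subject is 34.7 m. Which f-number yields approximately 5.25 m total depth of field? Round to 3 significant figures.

Write h = H − f = f²/(N·c). The thin-lens limits are Dn = s·h/(h + (s−f)) and Df = s·h/(h − (s−f)), so DoF = Df − Dn = 2·s·(s−f)·h / (h² − (s−f)²).
That is a quadratic in h: DoF·h² − 2·s·(s−f)·h − DoF·(s−f)² = 0 ⇒ h = (s−f)·(s + √(s² + DoF²)) / DoF = 34610 × (34700 + √(34700² + 5250²)) / 5250 = 34610 × (34700 + 35094.9) / 5250 ≈ 460115 mm.
Then N = f²/(c·h) = 90² / (0.011 × 460115) = 8100 / 5061.3 ≈ 1.60.

f/1.60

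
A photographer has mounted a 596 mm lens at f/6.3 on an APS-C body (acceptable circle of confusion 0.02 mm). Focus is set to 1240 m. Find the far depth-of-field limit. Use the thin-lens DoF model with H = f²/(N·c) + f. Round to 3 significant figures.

2210 m

Hyperfocal distance H = f²/(N·c) + f = 596²/(6.3 × 0.02) + 596 = 355216/0.126 + 596 ≈ 2819770.6 mm ≈ 2820 m.
Far limit Df = s·(H − f)/(H − s) = 1240000 × (2819770.6 − 596) / (2819770.6 − 1240000) = 1240000 × 2819174.6 / 1579770.6 ≈ 2212838 mm ≈ 2210 m.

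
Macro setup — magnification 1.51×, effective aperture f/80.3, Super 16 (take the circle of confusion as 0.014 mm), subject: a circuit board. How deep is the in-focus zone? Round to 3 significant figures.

At magnification m, DoF ≈ 2·N_eff·c/m² = 2 × 80.3 × 0.014 / 1.51² = 2.248 / 2.28 ≈ 0.986 mm.

0.986 mm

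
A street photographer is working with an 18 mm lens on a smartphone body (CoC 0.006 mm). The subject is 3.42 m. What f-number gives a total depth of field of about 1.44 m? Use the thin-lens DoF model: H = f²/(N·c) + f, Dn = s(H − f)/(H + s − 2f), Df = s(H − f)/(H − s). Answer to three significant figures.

Write h = H − f = f²/(N·c). The thin-lens limits are Dn = s·h/(h + (s−f)) and Df = s·h/(h − (s−f)), so DoF = Df − Dn = 2·s·(s−f)·h / (h² − (s−f)²).
That is a quadratic in h: DoF·h² − 2·s·(s−f)·h − DoF·(s−f)² = 0 ⇒ h = (s−f)·(s + √(s² + DoF²)) / DoF = 3402 × (3420 + √(3420² + 1440²)) / 1440 = 3402 × (3420 + 3710.80) / 1440 ≈ 16847 mm.
Then N = f²/(c·h) = 18² / (0.006 × 16847) = 324 / 101.08 ≈ 3.21.

f/3.21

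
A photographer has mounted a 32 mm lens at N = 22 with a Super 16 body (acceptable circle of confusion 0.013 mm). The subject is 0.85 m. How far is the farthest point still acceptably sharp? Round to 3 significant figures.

1.10 m

Hyperfocal distance H = f²/(N·c) + f = 32²/(22 × 0.013) + 32 = 1024/0.286 + 32 ≈ 3612.4 mm ≈ 3.612 m.
Far limit Df = s·(H − f)/(H − s) = 850 × (3612.4 − 32) / (3612.4 − 850) = 850 × 3580.4 / 2762.4 ≈ 1101.7 mm ≈ 1.10 m.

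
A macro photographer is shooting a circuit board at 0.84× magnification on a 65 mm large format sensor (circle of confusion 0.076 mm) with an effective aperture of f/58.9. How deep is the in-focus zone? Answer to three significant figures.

At magnification m, DoF ≈ 2·N_eff·c/m² = 2 × 58.9 × 0.076 / 0.84² = 8.953 / 0.7056 ≈ 12.7 mm.

12.7 mm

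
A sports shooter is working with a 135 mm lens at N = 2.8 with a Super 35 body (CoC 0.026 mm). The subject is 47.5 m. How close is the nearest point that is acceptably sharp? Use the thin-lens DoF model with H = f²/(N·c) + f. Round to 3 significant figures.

Hyperfocal distance H = f²/(N·c) + f = 135²/(2.8 × 0.026) + 135 = 18225/0.0728 + 135 ≈ 250478.4 mm ≈ 250.5 m.
Near limit Dn = s·(H − f)/(H + s − 2f) = 47500 × (250478.4 − 135) / (250478.4 + 47500 − 2 × 135) = 47500 × 250343.4 / 297708.4 ≈ 39943 mm ≈ 39.9 m.

39.9 m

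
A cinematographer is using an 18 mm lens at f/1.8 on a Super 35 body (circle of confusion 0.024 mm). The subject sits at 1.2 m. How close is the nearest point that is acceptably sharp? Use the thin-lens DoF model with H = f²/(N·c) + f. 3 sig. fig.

1.04 m

Hyperfocal distance H = f²/(N·c) + f = 18²/(1.8 × 0.024) + 18 = 324/0.0432 + 18 ≈ 7518.0 mm ≈ 7.518 m.
Near limit Dn = s·(H − f)/(H + s − 2f) = 1200 × (7518.0 − 18) / (7518.0 + 1200 − 2 × 18) = 1200 × 7500.0 / 8682.0 ≈ 1036.6 mm ≈ 1.04 m.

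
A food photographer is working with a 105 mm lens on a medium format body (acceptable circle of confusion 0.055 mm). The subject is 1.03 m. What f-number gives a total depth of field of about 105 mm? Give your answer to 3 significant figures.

Write h = H − f = f²/(N·c). The thin-lens limits are Dn = s·h/(h + (s−f)) and Df = s·h/(h − (s−f)), so DoF = Df − Dn = 2·s·(s−f)·h / (h² − (s−f)²).
That is a quadratic in h: DoF·h² − 2·s·(s−f)·h − DoF·(s−f)² = 0 ⇒ h = (s−f)·(s + √(s² + DoF²)) / DoF = 925 × (1030 + √(1030² + 105²)) / 105 = 925 × (1030 + 1035.34) / 105 ≈ 18195 mm.
Then N = f²/(c·h) = 105² / (0.055 × 18195) = 11025 / 1000.7 ≈ 11.

f/11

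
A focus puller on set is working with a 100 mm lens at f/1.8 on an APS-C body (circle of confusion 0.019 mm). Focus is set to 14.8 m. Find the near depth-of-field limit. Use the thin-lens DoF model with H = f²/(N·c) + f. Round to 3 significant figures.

14.1 m

Hyperfocal distance H = f²/(N·c) + f = 100²/(1.8 × 0.019) + 100 = 10000/0.0342 + 100 ≈ 292497.7 mm ≈ 292.5 m.
Near limit Dn = s·(H − f)/(H + s − 2f) = 14800 × (292497.7 − 100) / (292497.7 + 14800 − 2 × 100) = 14800 × 292397.7 / 307097.7 ≈ 14092 mm ≈ 14.1 m.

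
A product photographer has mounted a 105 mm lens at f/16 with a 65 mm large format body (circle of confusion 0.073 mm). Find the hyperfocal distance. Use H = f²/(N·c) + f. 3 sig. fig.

9.54 m

Hyperfocal distance H = f²/(N·c) + f = 105²/(16 × 0.073) + 105 = 11025/1.168 + 105 ≈ 9544.2 mm ≈ 9.54 m.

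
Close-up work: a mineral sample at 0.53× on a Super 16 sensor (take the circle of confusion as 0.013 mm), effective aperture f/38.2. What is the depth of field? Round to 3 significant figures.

At magnification m, DoF ≈ 2·N_eff·c/m² = 2 × 38.2 × 0.013 / 0.53² = 0.9932 / 0.2809 ≈ 3.54 mm.

3.54 mm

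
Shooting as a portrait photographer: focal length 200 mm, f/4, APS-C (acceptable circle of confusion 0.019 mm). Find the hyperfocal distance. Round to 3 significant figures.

Hyperfocal distance H = f²/(N·c) + f = 200²/(4 × 0.019) + 200 = 40000/0.076 + 200 ≈ 526515.8 mm ≈ 527 m.

527 m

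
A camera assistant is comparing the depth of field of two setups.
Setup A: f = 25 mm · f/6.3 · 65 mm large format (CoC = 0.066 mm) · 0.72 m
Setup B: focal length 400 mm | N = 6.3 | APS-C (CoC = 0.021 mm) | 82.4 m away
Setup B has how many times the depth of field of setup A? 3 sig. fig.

13.3

Setup A: H = 25²/(6.3×0.066) + 25 ≈ 1528.1 mm; DoF = Df − Dn = 1339.21 − 492.35 ≈ 846.86 mm.
Setup B: H = 400²/(6.3×0.021) + 400 ≈ 1209772.6 mm; DoF = Df − Dn = 88393 − 77168 ≈ 11225 mm.
Ratio = 11225 / 846.86 ≈ 13.3.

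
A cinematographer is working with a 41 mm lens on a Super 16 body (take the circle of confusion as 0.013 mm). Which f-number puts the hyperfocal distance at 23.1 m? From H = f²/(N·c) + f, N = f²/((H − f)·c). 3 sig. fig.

Rearrange H = f²/(N·c) + f for N: N = f² / ((H − f)·c).
N = 41² / ((23100 − 41) × 0.013) = 1681 / 299.8 ≈ 5.61.

f/5.61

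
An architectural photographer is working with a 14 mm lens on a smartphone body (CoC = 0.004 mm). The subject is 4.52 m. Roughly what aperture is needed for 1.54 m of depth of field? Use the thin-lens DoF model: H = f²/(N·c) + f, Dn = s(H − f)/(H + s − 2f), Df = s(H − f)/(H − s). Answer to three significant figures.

Write h = H − f = f²/(N·c). The thin-lens limits are Dn = s·h/(h + (s−f)) and Df = s·h/(h − (s−f)), so DoF = Df − Dn = 2·s·(s−f)·h / (h² − (s−f)²).
That is a quadratic in h: DoF·h² − 2·s·(s−f)·h − DoF·(s−f)² = 0 ⇒ h = (s−f)·(s + √(s² + DoF²)) / DoF = 4506 × (4520 + √(4520² + 1540²)) / 1540 = 4506 × (4520 + 4775.14) / 1540 ≈ 27197 mm.
Then N = f²/(c·h) = 14² / (0.004 × 27197) = 196 / 108.79 ≈ 1.80.

f/1.80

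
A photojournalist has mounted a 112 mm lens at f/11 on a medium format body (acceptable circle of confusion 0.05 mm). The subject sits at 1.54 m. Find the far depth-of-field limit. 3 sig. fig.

1.64 m

Hyperfocal distance H = f²/(N·c) + f = 112²/(11 × 0.05) + 112 = 12544/0.55 + 112 ≈ 22919.3 mm ≈ 22.92 m.
Far limit Df = s·(H − f)/(H − s) = 1540 × (22919.3 − 112) / (22919.3 − 1540) = 1540 × 22807.3 / 21379.3 ≈ 1642.9 mm ≈ 1.64 m.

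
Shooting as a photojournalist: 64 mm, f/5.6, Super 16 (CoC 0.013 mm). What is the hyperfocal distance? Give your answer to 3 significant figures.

56.3 m

Hyperfocal distance H = f²/(N·c) + f = 64²/(5.6 × 0.013) + 64 = 4096/0.0728 + 64 ≈ 56327.7 mm ≈ 56.3 m.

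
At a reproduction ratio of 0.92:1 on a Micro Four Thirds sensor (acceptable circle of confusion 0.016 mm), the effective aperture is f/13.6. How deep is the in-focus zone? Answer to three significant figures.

0.514 mm

At magnification m, DoF ≈ 2·N_eff·c/m² = 2 × 13.6 × 0.016 / 0.92² = 0.4352 / 0.8464 ≈ 0.514 mm.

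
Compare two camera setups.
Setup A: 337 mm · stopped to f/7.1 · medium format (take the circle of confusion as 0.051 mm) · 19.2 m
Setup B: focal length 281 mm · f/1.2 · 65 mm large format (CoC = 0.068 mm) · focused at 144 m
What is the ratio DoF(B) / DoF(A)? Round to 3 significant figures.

Setup A: H = 337²/(7.1×0.051) + 337 ≈ 313976.9 mm; DoF = Df − Dn = 20428.6 − 18110.8 ≈ 2317.8 mm.
Setup B: H = 281²/(1.2×0.068) + 281 ≈ 967940.3 mm; DoF = Df − Dn = 169118 − 125378 ≈ 43740 mm.
Ratio = 43740 / 2317.8 ≈ 18.9.

18.9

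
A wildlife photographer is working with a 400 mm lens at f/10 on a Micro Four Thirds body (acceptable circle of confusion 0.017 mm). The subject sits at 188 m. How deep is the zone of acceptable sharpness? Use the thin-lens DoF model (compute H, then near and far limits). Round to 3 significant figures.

Hyperfocal distance H = f²/(N·c) + f = 400²/(10 × 0.017) + 400 = 160000/0.17 + 400 ≈ 941576.5 mm ≈ 941.6 m.
Near limit Dn = s·(H − f)/(H + s − 2f) = 188000 × (941576.5 − 400) / (941576.5 + 188000 − 2 × 400) = 188000 × 941176.5 / 1128776.5 ≈ 156755 mm.
Far limit Df = s·(H − f)/(H − s) = 188000 × (941576.5 − 400) / (941576.5 − 188000) = 188000 × 941176.5 / 753576.5 ≈ 234802 mm.
Depth of field = Df − Dn = 234802 − 156755 ≈ 78047 mm ≈ 78.0 m.

78.0 m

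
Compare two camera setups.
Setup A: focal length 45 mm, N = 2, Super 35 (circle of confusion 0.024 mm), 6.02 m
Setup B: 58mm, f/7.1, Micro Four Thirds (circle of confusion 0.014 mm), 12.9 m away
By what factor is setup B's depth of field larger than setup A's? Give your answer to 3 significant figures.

Setup A: H = 45²/(2×0.024) + 45 ≈ 42232.5 mm; DoF = Df − Dn = 7013.3 − 5273.2 ≈ 1740.1 mm.
Setup B: H = 58²/(7.1×0.014) + 58 ≈ 33901.1 mm; DoF = Df − Dn = 20788 − 9352 ≈ 11436 mm.
Ratio = 11436 / 1740.1 ≈ 6.57.

6.57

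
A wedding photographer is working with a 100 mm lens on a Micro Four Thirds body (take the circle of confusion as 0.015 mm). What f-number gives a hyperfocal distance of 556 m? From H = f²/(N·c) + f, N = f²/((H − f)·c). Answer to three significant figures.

Rearrange H = f²/(N·c) + f for N: N = f² / ((H − f)·c).
N = 100² / ((556000 − 100) × 0.015) = 10000 / 8338 ≈ 1.20.

f/1.20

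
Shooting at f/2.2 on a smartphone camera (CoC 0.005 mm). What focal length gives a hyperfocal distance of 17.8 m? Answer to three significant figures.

14.0 mm

From H = f²/(N·c) + f, with f ≪ H: f ≈ √(H·N·c) = √(17800 × 2.2 × 0.005) = √195.80 ≈ 13.99 mm.
The +f correction barely moves this — solving exactly, f² + N·c·f − N·c·H = 0 ⇒ f = (−N·c + √((N·c)² + 4·N·c·H))/2 = (−0.011 + √783.20)/2 ≈ 13.987 mm, so f ≈ 14.0 mm.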